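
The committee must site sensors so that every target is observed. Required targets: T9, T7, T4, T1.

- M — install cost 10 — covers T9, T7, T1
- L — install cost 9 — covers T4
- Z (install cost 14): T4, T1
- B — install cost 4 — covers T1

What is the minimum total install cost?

19

Choose M and L: together they cover T9, T7, T4, T1 — every target.
Total install cost: 10 + 9 = 19.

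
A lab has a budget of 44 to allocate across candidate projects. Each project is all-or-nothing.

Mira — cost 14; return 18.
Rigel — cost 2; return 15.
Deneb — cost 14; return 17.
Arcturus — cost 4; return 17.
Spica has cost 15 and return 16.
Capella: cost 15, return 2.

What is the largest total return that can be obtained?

This is a 0-1 knapsack instance.
Take Mira, Rigel, Deneb, and Arcturus: cost 14 + 2 + 14 + 4 = 34 ≤ 44, return 18 + 15 + 17 + 17 = 67.
No other feasible combination does better.

67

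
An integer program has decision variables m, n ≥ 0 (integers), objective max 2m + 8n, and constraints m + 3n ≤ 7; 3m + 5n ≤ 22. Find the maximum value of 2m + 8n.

(m,n)=(1,2) is feasible, giving 18.
(m,n)=(0,2) is feasible, giving 16.
No feasible integer point exceeds 18.

18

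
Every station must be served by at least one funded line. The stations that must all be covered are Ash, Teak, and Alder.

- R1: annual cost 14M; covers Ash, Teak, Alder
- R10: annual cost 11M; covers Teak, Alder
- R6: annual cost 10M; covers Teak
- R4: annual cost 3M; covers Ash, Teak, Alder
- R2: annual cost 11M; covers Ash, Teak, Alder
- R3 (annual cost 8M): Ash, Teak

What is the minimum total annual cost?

This is an integer covering problem.
R4 alone covers Ash, Teak, Alder — every station.
Total annual cost: 3.

3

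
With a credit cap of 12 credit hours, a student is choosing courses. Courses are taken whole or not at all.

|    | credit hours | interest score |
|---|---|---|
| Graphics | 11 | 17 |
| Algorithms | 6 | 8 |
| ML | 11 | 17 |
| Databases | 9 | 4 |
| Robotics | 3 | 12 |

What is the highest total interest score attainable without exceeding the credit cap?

20

This is an integer program with binary decision variables.
Allowing fractional choices, the relaxed optimum would be about 25.9, but courses are indivisible.
ML: credit hours 11 ≤ 12, interest score 17.
Algorithms + Robotics: credit hours 6 + 3 = 9 ≤ 12, interest score 8 + 12 = 20.
Graphics: credit hours 11 ≤ 12, interest score 17.
Best is Algorithms and Robotics with total interest score 20.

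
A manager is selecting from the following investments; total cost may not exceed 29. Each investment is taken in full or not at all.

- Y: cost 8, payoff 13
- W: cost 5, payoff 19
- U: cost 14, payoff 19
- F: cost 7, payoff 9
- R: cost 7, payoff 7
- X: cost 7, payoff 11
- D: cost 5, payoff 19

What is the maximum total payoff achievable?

62

Allowing fractional choices, the relaxed optimum would be about 67.4, but investments are indivisible.
W + F + X + D: cost 5 + 7 + 7 + 5 = 24 ≤ 29, payoff 19 + 9 + 11 + 19 = 58.
Y + W + F + D: cost 8 + 5 + 7 + 5 = 25 ≤ 29, payoff 13 + 19 + 9 + 19 = 60.
Y + W + X + D: cost 8 + 5 + 7 + 5 = 25 ≤ 29, payoff 13 + 19 + 11 + 19 = 62.
Best is Y, W, X, and D with total payoff 62.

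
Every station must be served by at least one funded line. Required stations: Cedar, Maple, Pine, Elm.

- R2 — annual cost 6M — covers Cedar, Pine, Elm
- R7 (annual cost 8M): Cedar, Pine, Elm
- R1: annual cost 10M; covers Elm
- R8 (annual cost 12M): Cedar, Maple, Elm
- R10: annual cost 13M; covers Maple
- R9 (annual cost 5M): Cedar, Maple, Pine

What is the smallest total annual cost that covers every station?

Choose R2 and R9: together they cover Cedar, Maple, Pine, Elm — every station.
Total annual cost: 6 + 5 = 11.
No cover costs less than 11.

11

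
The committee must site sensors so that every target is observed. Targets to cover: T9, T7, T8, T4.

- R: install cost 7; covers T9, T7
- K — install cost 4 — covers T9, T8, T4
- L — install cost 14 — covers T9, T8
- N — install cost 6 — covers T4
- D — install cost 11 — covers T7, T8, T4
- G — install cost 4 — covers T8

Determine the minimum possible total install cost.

This is an integer covering problem.
Choose R and K: together they cover T9, T7, T8, T4 — every target.
Total install cost: 7 + 4 = 11.
No cover costs less than 11.

11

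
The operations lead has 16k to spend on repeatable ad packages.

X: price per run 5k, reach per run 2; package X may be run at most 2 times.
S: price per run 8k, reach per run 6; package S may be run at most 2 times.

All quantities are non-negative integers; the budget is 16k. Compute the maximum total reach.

12

Take 2×S: price 16 ≤ 16, reach 2·6 = 12.
S has the best ratio (6/8) and is taken to its limit of 2; remaining capacity is filled optimally with the others.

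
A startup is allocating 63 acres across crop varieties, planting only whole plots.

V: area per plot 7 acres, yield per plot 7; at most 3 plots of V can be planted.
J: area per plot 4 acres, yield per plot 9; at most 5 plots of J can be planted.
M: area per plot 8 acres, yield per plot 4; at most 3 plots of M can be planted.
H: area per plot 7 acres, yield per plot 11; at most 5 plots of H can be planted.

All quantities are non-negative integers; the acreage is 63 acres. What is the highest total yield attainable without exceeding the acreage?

107

J has the best ratio (9/4); taking only J gives at most 5×9 = 45 (stopped by the supply cap of 5).
Mixing does better — 1×V, 5×J, and 5×H: area 62 ≤ 63, yield 1·7 + 5·9 + 5·11 = 107.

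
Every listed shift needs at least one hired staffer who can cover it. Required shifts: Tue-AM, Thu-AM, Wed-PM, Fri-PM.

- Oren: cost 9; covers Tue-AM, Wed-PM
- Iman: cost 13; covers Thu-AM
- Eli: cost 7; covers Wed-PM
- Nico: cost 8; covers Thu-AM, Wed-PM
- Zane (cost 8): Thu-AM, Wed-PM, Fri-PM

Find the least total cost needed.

Choose Oren and Zane: together they cover Tue-AM, Thu-AM, Wed-PM, Fri-PM — every shift.
Total cost: 9 + 8 = 17.

17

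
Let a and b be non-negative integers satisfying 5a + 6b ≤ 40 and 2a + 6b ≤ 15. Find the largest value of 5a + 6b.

35

The continuous relaxation peaks at (7.5, 0) with value 37.50; rounding to a feasible lattice point costs some objective.
(a,b)=(7,0): 5·7+6·0=35≤40, 2·7+6·0=14≤15, objective 35.
(a,b)=(6,0): 5·6+6·0=30≤40, 2·6+6·0=12≤15, objective 30.
Maximum is 35 at (a,b)=(7,0).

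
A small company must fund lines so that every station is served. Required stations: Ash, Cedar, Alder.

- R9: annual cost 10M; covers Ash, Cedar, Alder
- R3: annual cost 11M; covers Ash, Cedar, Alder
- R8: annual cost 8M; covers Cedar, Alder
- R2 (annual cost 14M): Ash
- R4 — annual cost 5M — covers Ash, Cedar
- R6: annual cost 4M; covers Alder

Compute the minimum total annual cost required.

9

Choose R4 and R6: together they cover Ash, Cedar, Alder — every station.
Total annual cost: 5 + 4 = 9.
No cover costs less than 9.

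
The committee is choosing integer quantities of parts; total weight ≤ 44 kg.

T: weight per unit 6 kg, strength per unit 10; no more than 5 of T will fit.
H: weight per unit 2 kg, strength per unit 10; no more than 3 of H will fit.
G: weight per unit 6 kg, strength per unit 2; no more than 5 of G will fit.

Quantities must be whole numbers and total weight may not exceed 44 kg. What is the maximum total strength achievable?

5×T and 3×H: weight 36 ≤ 44, strength 5·10 + 3·10 = 80.
5×T, 3×H, and 1×G: weight 42 ≤ 44, strength 5·10 + 3·10 + 1·2 = 82.
Best is 82.

82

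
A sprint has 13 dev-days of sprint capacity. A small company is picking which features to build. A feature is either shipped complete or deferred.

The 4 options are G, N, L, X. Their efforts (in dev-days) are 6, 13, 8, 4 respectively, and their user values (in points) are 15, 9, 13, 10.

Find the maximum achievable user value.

G: effort 6 ≤ 13, user value 15.
L + X: effort 8 + 4 = 12 ≤ 13, user value 13 + 10 = 23.
G + X: effort 6 + 4 = 10 ≤ 13, user value 15 + 10 = 25.
Best is G and X with total user value 25.

25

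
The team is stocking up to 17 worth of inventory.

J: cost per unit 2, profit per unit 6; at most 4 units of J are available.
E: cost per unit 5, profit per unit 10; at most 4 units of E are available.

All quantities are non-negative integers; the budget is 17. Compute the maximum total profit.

38

J has the best ratio (6/2); taking only J gives at most 4×6 = 24 (stopped by the supply cap of 4).
Mixing does better — 3×J and 2×E: cost 16 ≤ 17, profit 3·6 + 2·10 = 38.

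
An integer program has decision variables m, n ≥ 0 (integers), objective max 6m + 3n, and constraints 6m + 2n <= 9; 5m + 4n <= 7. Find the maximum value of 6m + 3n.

Relaxing integrality, the LP optimum is 8.40 at (m,n) = (1.4, 0), which is not an integer point.
(m,n)=(1,0): 6·1+2·0=6≤9, 5·1+4·0=5≤7, objective 6.
(m,n)=(0,1): 6·0+2·1=2≤9, 5·0+4·1=4≤7, objective 3.
(m,n)=(0,0): 6·0+2·0=0≤9, 5·0+4·0=0≤7, objective 0.
No feasible integer point exceeds 6.

6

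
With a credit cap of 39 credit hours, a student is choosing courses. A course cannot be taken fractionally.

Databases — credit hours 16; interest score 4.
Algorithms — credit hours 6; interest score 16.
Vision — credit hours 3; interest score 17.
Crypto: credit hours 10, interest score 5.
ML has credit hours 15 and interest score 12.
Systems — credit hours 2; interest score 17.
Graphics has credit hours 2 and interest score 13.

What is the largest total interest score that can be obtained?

Treat it as a binary knapsack problem.
Take Algorithms, Vision, Crypto, ML, Systems, and Graphics: credit hours 6 + 3 + 10 + 15 + 2 + 2 = 38 ≤ 39, interest score 16 + 17 + 5 + 12 + 17 + 13 = 80.
No other feasible combination does better.

80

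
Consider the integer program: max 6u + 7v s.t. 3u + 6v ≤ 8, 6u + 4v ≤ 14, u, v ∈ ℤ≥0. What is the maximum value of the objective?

(u,v)=(2,0) is feasible, giving 12.
(u,v)=(1,0) is feasible, giving 6.
No feasible integer point exceeds 12.

12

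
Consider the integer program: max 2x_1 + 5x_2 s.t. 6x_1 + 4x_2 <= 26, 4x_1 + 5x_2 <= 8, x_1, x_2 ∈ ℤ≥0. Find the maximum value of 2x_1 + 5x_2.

5

(x_1,x_2)=(0,1) is feasible, giving 5.
(x_1,x_2)=(1,0) is feasible, giving 2.
(x_1,x_2)=(0,0) is feasible, giving 0.
Maximum is 5 at (x_1,x_2)=(0,1).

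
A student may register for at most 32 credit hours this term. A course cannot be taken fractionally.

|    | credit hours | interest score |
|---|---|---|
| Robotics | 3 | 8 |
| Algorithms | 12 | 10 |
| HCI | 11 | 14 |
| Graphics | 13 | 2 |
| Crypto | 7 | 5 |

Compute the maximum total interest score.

32

Allowing fractional choices, the relaxed optimum would be about 36.3, but courses are indivisible.
Robotics + Algorithms + HCI: credit hours 3 + 12 + 11 = 26 ≤ 32, interest score 8 + 10 + 14 = 32.
Robotics + HCI + Crypto: credit hours 3 + 11 + 7 = 21 ≤ 32, interest score 8 + 14 + 5 = 27.
Algorithms + HCI + Crypto: credit hours 12 + 11 + 7 = 30 ≤ 32, interest score 10 + 14 + 5 = 29.
Best is Robotics, Algorithms, and HCI with total interest score 32.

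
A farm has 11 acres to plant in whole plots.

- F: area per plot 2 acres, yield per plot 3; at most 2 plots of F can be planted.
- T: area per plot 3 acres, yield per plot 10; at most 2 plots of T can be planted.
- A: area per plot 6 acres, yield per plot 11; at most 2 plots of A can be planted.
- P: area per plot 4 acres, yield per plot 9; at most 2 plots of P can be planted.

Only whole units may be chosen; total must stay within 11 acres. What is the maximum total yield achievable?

T has the best ratio (10/3); taking only T gives at most 2×10 = 20 (stopped by the supply cap of 2).
Mixing does better — 2×T and 1×P: area 10 ≤ 11, yield 2·10 + 1·9 = 29.

29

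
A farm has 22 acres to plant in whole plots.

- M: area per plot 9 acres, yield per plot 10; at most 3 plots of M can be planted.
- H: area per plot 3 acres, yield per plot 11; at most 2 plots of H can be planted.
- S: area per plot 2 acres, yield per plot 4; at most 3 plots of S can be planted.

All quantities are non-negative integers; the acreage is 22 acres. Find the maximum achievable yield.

This is a bounded integer knapsack.
H has the best ratio (11/3); taking only H gives at most 2×11 = 22 (stopped by the supply cap of 2).
Mixing does better — 1×M, 2×H, and 3×S: area 21 ≤ 22, yield 1·10 + 2·11 + 3·4 = 44.

44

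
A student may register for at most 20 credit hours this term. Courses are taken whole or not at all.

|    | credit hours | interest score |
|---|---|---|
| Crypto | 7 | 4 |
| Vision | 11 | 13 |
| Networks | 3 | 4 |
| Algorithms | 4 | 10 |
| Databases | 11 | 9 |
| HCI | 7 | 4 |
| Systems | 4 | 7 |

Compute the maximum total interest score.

Vision + Networks + Algorithms: credit hours 11 + 3 + 4 = 18 ≤ 20, interest score 13 + 4 + 10 = 27.
Algorithms + Databases + Systems: credit hours 4 + 11 + 4 = 19 ≤ 20, interest score 10 + 9 + 7 = 26.
Vision + Algorithms + Systems: credit hours 11 + 4 + 4 = 19 ≤ 20, interest score 13 + 10 + 7 = 30.
Best is Vision, Algorithms, and Systems with total interest score 30.

30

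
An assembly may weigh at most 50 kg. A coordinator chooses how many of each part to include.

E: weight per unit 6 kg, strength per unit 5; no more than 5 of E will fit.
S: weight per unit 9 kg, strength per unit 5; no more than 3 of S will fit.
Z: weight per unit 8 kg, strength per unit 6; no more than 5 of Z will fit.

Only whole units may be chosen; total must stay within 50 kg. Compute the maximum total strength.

39

Take 3×E and 4×Z: weight 50 ≤ 50, strength 3·5 + 4·6 = 39.
No other integer combination yields more.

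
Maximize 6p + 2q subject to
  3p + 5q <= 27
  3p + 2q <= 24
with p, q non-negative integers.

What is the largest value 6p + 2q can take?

48

(p,q)=(8,0): 3·8+5·0=24≤27, 3·8+2·0=24≤24, objective 48.
(p,q)=(7,1): 3·7+5·1=26≤27, 3·7+2·1=23≤24, objective 44.
(p,q)=(7,0): 3·7+5·0=21≤27, 3·7+2·0=21≤24, objective 42.
No feasible integer point exceeds 48.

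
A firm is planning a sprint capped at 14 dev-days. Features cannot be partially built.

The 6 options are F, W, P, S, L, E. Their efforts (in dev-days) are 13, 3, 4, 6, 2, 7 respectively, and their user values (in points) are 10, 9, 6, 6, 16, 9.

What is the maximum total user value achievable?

34

W + L + E: effort 3 + 2 + 7 = 12 ≤ 14, user value 9 + 16 + 9 = 34.
W + P + L: effort 3 + 4 + 2 = 9 ≤ 14, user value 9 + 6 + 16 = 31.
Best is W, L, and E with total user value 34.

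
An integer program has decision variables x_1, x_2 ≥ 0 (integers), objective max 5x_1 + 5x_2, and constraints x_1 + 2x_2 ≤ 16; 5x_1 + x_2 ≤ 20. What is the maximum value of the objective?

Relaxing integrality, the LP optimum is 46.67 at (x_1,x_2) = (2.67, 6.67), which is not an integer point.
(x_1,x_2)=(2,7): 1·2+2·7=16≤16, 5·2+1·7=17≤20, objective 45.
(x_1,x_2)=(1,7): 1·1+2·7=15≤16, 5·1+1·7=12≤20, objective 40.
(x_1,x_2)=(2,6): 1·2+2·6=14≤16, 5·2+1·6=16≤20, objective 40.
No feasible integer point exceeds 45.

45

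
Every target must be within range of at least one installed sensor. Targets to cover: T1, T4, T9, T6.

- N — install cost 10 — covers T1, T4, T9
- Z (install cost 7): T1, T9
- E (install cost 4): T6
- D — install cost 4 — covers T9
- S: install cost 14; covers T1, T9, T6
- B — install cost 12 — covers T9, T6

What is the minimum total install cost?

Choose N and E: together they cover T1, T4, T9, T6 — every target.
Total install cost: 10 + 4 = 14.

14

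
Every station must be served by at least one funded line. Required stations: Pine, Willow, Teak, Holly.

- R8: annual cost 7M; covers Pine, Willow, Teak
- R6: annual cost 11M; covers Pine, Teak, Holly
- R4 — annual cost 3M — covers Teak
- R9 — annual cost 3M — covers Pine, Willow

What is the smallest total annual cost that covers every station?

The greedy cost-per-new-station heuristic would pick R9, R4, and R6 for 17, but a cheaper cover exists.
Choose R6 and R9: together they cover Pine, Willow, Teak, Holly — every station.
Total annual cost: 11 + 3 = 14.
No cover costs less than 14.

14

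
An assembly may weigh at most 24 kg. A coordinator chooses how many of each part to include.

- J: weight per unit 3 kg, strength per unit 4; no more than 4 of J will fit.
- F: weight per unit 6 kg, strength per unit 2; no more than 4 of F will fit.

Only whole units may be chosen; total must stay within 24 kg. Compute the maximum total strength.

20

J has the best ratio (4/3); taking only J gives at most 4×4 = 16 (stopped by the supply cap of 4).
Mixing does better — 4×J and 2×F: weight 24 ≤ 24, strength 4·4 + 2·2 = 20.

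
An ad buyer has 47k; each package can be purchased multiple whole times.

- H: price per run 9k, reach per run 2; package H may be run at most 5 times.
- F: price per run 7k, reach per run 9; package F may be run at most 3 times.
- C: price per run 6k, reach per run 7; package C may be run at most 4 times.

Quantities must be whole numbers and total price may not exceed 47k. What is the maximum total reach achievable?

55

3×F and 3×C: price 39 ≤ 47, reach 3·9 + 3·7 = 48.
3×F and 4×C: price 45 ≤ 47, reach 3·9 + 4·7 = 55.
Best is 55.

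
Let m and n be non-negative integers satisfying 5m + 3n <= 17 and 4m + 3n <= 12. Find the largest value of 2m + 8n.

32

(m,n)=(0,4): 5·0+3·4=12≤17, 4·0+3·4=12≤12, objective 32.
(m,n)=(0,3): 5·0+3·3=9≤17, 4·0+3·3=9≤12, objective 24.
No feasible integer point exceeds 32.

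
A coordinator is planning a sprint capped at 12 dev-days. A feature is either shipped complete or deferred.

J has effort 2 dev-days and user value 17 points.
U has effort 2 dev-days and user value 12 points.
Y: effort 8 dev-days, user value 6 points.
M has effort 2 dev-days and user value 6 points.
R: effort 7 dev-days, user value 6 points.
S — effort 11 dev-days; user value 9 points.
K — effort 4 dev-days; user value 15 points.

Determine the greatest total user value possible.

50

J + U + K: effort 2 + 2 + 4 = 8 ≤ 12, user value 17 + 12 + 15 = 44.
J + U + M + K: effort 2 + 2 + 2 + 4 = 10 ≤ 12, user value 17 + 12 + 6 + 15 = 50.
Best is J, U, M, and K with total user value 50.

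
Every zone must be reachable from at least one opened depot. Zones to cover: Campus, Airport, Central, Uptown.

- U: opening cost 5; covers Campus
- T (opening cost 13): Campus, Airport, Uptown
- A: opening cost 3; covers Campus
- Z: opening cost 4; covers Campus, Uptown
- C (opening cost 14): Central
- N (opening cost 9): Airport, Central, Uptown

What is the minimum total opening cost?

12

This is a weighted set-cover instance.
The greedy cost-per-new-zone heuristic would pick Z and N for 13, but a cheaper cover exists.
Choose A and N: together they cover Campus, Airport, Central, Uptown — every zone.
Total opening cost: 3 + 9 = 12.
No cover costs less than 12.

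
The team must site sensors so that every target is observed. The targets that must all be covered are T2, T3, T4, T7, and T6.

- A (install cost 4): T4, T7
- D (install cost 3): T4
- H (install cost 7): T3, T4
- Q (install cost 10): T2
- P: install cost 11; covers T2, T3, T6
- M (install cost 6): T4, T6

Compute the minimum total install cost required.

Choose A and P: together they cover T2, T3, T4, T7, T6 — every target.
Total install cost: 4 + 11 = 15.

15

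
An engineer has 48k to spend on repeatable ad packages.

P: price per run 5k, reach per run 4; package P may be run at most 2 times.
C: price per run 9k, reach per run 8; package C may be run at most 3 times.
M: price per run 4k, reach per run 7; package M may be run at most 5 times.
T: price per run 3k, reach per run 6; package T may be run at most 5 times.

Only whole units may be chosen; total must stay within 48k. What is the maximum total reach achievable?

73

This is a bounded integer knapsack.
T has the best ratio (6/3); taking only T gives at most 5×6 = 30 (stopped by the supply cap of 5).
Mixing does better — 1×C, 5×M, and 5×T: price 44 ≤ 48, reach 1·8 + 5·7 + 5·6 = 73.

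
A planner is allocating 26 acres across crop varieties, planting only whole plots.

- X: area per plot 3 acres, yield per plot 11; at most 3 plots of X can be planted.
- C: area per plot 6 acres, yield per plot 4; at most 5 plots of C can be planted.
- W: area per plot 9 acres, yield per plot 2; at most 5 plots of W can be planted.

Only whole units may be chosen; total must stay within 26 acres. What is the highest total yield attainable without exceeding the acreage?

41

Take 3×X and 2×C: area 21 ≤ 26, yield 3·11 + 2·4 = 41.
X has the best ratio (11/3) and is taken to its limit of 3; remaining capacity is filled optimally with the others.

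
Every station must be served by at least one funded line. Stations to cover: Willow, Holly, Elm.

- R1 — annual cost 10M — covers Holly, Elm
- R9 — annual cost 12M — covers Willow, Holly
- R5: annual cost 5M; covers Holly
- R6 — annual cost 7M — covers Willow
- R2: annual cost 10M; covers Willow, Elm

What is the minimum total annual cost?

15

This is an integer covering problem.
The greedy cost-per-new-station heuristic would pick R1 and R6 for 17, but a cheaper cover exists.
Choose R5 and R2: together they cover Willow, Holly, Elm — every station.
Total annual cost: 5 + 10 = 15.
No cover costs less than 15.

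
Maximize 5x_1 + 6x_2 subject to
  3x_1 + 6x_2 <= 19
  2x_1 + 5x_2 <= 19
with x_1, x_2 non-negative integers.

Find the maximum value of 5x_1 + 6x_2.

30

Relaxing integrality, the LP optimum is 31.67 at (x_1,x_2) = (6.33, 0), which is not an integer point.
(x_1,x_2)=(6,0): 3·6+6·0=18≤19, 2·6+5·0=12≤19, objective 30.
(x_1,x_2)=(5,0): 3·5+6·0=15≤19, 2·5+5·0=10≤19, objective 25.
No feasible integer point exceeds 30.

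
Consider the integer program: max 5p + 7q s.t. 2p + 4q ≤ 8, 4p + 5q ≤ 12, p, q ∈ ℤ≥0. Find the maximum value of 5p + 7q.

Relaxing integrality, the LP optimum is 16.00 at (p,q) = (1.33, 1.33), which is not an integer point.
(p,q)=(3,0): 2·3+4·0=6≤8, 4·3+5·0=12≤12, objective 15.
(p,q)=(0,2): 2·0+4·2=8≤8, 4·0+5·2=10≤12, objective 14.
(p,q)=(1,1): 2·1+4·1=6≤8, 4·1+5·1=9≤12, objective 12.
No feasible integer point exceeds 15.

15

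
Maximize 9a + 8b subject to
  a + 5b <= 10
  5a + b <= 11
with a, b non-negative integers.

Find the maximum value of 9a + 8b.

(a,b)=(2,1) is feasible, giving 26.
(a,b)=(2,0) is feasible, giving 18.
(a,b)=(1,1) is feasible, giving 17.
Maximum is 26 at (a,b)=(2,1).

26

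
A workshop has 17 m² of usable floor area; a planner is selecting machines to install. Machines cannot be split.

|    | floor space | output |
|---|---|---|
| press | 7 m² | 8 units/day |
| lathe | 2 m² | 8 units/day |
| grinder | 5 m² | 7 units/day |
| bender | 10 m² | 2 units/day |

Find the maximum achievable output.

This is an integer program with binary decision variables.
lathe + grinder + bender: floor space 2 + 5 + 10 = 17 ≤ 17, output 8 + 7 + 2 = 17.
press + lathe: floor space 7 + 2 = 9 ≤ 17, output 8 + 8 = 16.
press + lathe + grinder: floor space 7 + 2 + 5 = 14 ≤ 17, output 8 + 8 + 7 = 23.
Best is press, lathe, and grinder with total output 23.

23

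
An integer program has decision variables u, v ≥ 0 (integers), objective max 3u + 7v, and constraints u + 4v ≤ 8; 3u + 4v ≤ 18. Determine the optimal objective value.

19

(u,v)=(4,1) is feasible, giving 19.
(u,v)=(6,0) is feasible, giving 18.
(u,v)=(3,1) is feasible, giving 16.
The best lattice point is (4,1), giving 19.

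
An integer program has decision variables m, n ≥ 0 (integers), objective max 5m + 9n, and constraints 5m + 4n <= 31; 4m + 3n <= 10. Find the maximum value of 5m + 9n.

27

(m,n)=(0,3): 5·0+4·3=12≤31, 4·0+3·3=9≤10, objective 27.
(m,n)=(1,2): 5·1+4·2=13≤31, 4·1+3·2=10≤10, objective 23.
Maximum is 27 at (m,n)=(0,3).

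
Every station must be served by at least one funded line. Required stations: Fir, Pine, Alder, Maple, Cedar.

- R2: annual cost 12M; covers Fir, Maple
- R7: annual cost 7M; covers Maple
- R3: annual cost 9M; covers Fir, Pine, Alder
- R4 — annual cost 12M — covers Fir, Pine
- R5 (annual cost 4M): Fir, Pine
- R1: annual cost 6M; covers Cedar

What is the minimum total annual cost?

22

This is a weighted set-cover instance.
The greedy cost-per-new-station heuristic would pick R5, R1, R7, and R3 for 26, but a cheaper cover exists.
Choose R7, R3, and R1: together they cover Fir, Pine, Alder, Maple, Cedar — every station.
Total annual cost: 7 + 9 + 6 = 22.
No cover costs less than 22.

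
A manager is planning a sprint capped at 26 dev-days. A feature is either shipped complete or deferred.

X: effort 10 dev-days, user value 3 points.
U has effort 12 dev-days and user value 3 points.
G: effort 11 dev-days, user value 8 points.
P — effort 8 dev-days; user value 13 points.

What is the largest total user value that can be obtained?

21

Treat it as a binary knapsack problem.
Allowing fractional choices, the relaxed optimum would be about 23.1, but features are indivisible.
G + P: effort 11 + 8 = 19 ≤ 26, user value 8 + 13 = 21.
X + P: effort 10 + 8 = 18 ≤ 26, user value 3 + 13 = 16.
Best is G and P with total user value 21.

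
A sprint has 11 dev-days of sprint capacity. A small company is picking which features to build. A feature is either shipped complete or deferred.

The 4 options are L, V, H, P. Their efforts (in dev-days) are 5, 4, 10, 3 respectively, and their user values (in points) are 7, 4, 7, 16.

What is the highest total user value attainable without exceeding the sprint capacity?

23

Take L and P: effort 5 + 3 = 8 ≤ 11, user value 7 + 16 = 23.
No other feasible combination does better.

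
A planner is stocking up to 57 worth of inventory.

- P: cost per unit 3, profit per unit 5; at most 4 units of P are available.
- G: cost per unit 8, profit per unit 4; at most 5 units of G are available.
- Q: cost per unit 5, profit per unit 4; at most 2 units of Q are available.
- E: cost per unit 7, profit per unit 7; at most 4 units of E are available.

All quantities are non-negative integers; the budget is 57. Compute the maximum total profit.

56

This is a bounded integer knapsack.
P has the best ratio (5/3); taking only P gives at most 4×5 = 20 (stopped by the supply cap of 4).
Mixing does better — 4×P, 2×Q, and 4×E: cost 50 ≤ 57, profit 4·5 + 2·4 + 4·7 = 56.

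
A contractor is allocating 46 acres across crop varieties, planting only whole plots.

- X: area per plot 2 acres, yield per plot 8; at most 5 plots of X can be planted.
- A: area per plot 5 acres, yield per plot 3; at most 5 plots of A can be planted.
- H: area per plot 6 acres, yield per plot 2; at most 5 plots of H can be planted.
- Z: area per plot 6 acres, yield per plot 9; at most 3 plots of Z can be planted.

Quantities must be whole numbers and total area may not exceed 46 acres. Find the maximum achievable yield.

Take 5×X, 3×A, and 3×Z: area 43 ≤ 46, yield 5·8 + 3·3 + 3·9 = 76.
X has the best ratio (8/2) and is taken to its limit of 5; remaining capacity is filled optimally with the others.

76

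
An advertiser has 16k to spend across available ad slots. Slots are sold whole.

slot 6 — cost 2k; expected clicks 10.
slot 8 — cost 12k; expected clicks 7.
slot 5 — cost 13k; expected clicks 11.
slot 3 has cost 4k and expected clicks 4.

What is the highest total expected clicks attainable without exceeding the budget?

slot 6 + slot 5: cost 2 + 13 = 15 ≤ 16, expected clicks 10 + 11 = 21.
slot 6 + slot 8: cost 2 + 12 = 14 ≤ 16, expected clicks 10 + 7 = 17.
Best is slot 6 and slot 5 with total expected clicks 21.

21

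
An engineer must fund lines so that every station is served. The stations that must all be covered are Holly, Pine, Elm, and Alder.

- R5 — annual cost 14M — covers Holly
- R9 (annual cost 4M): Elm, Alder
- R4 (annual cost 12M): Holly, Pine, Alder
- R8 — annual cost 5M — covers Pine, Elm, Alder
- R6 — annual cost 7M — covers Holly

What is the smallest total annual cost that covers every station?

12

Choose R8 and R6: together they cover Holly, Pine, Elm, Alder — every station.
Total annual cost: 5 + 7 = 12.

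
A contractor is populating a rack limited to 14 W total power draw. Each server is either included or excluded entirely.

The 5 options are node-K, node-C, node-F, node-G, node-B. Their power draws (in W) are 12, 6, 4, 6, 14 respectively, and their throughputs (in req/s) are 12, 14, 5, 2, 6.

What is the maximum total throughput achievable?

19

Treat it as a binary knapsack problem.
node-C + node-G: power draw 6 + 6 = 12 ≤ 14, throughput 14 + 2 = 16.
node-C + node-F: power draw 6 + 4 = 10 ≤ 14, throughput 14 + 5 = 19.
Best is node-C and node-F with total throughput 19.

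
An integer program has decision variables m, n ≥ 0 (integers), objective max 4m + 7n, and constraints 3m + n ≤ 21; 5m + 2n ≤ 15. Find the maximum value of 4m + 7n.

Relaxing integrality, the LP optimum is 52.50 at (m,n) = (0, 7.5), which is not an integer point.
(m,n)=(0,7): 3·0+1·7=7≤21, 5·0+2·7=14≤15, objective 49.
(m,n)=(0,6): 3·0+1·6=6≤21, 5·0+2·6=12≤15, objective 42.
Maximum is 49 at (m,n)=(0,7).

49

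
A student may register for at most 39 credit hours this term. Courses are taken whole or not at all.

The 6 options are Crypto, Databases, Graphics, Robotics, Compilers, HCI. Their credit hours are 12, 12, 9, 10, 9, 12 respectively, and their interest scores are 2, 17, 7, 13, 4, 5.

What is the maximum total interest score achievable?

37

Allowing fractional choices, the relaxed optimum would be about 40.6, but courses are indivisible.
Databases + Robotics + HCI: credit hours 12 + 10 + 12 = 34 ≤ 39, interest score 17 + 13 + 5 = 35.
Databases + Graphics + Robotics: credit hours 12 + 9 + 10 = 31 ≤ 39, interest score 17 + 7 + 13 = 37.
Databases + Robotics + Compilers: credit hours 12 + 10 + 9 = 31 ≤ 39, interest score 17 + 13 + 4 = 34.
Best is Databases, Graphics, and Robotics with total interest score 37.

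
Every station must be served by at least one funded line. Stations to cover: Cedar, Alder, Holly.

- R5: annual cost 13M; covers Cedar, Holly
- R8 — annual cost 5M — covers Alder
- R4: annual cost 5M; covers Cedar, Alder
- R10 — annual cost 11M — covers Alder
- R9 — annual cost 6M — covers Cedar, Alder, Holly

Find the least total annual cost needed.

6

R9 alone covers Cedar, Alder, Holly — every station.
Total annual cost: 6.
No cover costs less than 6.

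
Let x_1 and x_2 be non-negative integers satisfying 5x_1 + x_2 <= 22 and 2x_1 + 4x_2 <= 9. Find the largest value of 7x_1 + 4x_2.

Relaxing integrality, the LP optimum is 30.94 at (x_1,x_2) = (4.39, 0.0556), which is not an integer point.
(x_1,x_2)=(4,0): 5·4+1·0=20≤22, 2·4+4·0=8≤9, objective 28.
(x_1,x_2)=(3,0): 5·3+1·0=15≤22, 2·3+4·0=6≤9, objective 21.
Maximum is 28 at (x_1,x_2)=(4,0).

28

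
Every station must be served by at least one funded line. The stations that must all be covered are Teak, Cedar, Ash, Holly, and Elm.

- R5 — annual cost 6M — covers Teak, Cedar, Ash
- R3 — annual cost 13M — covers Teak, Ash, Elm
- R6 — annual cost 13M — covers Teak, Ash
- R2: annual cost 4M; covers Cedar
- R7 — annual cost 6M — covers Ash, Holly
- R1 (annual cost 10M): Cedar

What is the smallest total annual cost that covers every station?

23

The greedy cost-per-new-station heuristic would pick R5, R7, and R3 for 25, but a cheaper cover exists.
Choose R3, R2, and R7: together they cover Teak, Cedar, Ash, Holly, Elm — every station.
Total annual cost: 13 + 4 + 6 = 23.
No cover costs less than 23.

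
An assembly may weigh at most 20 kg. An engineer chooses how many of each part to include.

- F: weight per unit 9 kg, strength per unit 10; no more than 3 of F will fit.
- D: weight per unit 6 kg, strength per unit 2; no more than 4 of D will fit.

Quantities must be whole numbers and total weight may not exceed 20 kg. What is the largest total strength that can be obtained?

20

This is a bounded integer knapsack.
1×F and 1×D: weight 15 ≤ 20, strength 1·10 + 1·2 = 12.
2×F: weight 18 ≤ 20, strength 2·10 = 20.
Best is 20.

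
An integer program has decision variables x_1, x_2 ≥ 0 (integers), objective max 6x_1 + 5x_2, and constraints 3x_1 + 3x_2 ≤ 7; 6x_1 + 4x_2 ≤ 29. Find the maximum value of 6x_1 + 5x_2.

Relaxing integrality, the LP optimum is 14.00 at (x_1,x_2) = (2.33, 0), which is not an integer point.
(x_1,x_2)=(2,0): 3·2+3·0=6≤7, 6·2+4·0=12≤29, objective 12.
(x_1,x_2)=(1,1): 3·1+3·1=6≤7, 6·1+4·1=10≤29, objective 11.
No feasible integer point exceeds 12.

12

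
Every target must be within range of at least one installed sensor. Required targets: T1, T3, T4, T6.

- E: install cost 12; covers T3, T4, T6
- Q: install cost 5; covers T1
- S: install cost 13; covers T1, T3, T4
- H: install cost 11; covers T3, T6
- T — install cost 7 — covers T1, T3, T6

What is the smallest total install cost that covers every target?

This is a weighted set-cover instance.
Choose E and Q: together they cover T1, T3, T4, T6 — every target.
Total install cost: 12 + 5 = 17.

17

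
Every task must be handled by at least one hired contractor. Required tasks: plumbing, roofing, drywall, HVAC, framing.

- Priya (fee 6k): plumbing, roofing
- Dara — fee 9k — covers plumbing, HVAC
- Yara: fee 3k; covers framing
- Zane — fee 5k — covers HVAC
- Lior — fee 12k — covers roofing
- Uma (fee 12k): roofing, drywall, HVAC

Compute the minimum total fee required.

The greedy cost-per-new-task heuristic would pick Priya, Yara, Zane, and Uma for 26, but a cheaper cover exists.
Choose Priya, Yara, and Uma: together they cover plumbing, roofing, drywall, HVAC, framing — every task.
Total fee: 6 + 3 + 12 = 21.
No cover costs less than 21.

21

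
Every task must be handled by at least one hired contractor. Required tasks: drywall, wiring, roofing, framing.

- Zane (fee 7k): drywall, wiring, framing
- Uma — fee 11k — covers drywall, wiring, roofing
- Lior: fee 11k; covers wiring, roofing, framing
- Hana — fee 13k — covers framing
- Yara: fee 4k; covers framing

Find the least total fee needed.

15

The greedy cost-per-new-task heuristic would pick Zane and Uma for 18, but a cheaper cover exists.
Choose Uma and Yara: together they cover drywall, wiring, roofing, framing — every task.
Total fee: 11 + 4 = 15.
No cover costs less than 15.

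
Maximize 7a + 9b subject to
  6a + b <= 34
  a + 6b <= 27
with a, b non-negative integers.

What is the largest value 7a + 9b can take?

The continuous relaxation peaks at (5.06, 3.66) with value 68.31; rounding to a feasible lattice point costs some objective.
(a,b)=(5,3): 6·5+1·3=33≤34, 1·5+6·3=23≤27, objective 62.
(a,b)=(4,3): 6·4+1·3=27≤34, 1·4+6·3=22≤27, objective 55.
(a,b)=(5,2): 6·5+1·2=32≤34, 1·5+6·2=17≤27, objective 53.
Maximum is 62 at (a,b)=(5,3).

62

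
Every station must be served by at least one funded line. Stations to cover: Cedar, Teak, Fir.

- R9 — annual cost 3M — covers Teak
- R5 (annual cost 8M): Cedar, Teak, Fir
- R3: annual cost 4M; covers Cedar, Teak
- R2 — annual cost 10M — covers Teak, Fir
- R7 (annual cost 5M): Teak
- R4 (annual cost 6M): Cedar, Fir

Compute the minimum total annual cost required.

The greedy cost-per-new-station heuristic would pick R3 and R4 for 10, but a cheaper cover exists.
R5 alone covers Cedar, Teak, Fir — every station.
Total annual cost: 8.
No cover costs less than 8.

8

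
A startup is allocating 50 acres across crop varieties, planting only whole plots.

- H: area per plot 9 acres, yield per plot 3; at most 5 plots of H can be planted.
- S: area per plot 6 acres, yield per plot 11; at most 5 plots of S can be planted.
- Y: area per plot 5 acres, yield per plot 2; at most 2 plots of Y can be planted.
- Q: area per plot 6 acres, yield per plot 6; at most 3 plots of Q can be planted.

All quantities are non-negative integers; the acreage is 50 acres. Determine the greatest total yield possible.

S has the best ratio (11/6); taking only S gives at most 5×11 = 55 (stopped by the supply cap of 5).
Mixing does better — 5×S and 3×Q: area 48 ≤ 50, yield 5·11 + 3·6 = 73.

73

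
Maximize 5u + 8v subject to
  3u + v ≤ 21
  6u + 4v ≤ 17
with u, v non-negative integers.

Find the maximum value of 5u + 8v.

The continuous relaxation peaks at (0, 4.25) with value 34.00; rounding to a feasible lattice point costs some objective.
(u,v)=(0,4) is feasible, giving 32.
(u,v)=(0,3) is feasible, giving 24.
The best lattice point is (0,4), giving 32.

32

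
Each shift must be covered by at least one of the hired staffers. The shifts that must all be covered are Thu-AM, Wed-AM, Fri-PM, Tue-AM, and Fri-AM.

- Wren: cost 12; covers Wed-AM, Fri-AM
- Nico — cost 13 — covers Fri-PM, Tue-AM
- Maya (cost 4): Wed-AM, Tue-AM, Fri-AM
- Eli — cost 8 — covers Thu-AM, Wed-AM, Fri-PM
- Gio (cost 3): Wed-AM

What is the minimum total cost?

12

This is a weighted set-cover instance.
Choose Maya and Eli: together they cover Thu-AM, Wed-AM, Fri-PM, Tue-AM, Fri-AM — every shift.
Total cost: 4 + 8 = 12.
No cover costs less than 12.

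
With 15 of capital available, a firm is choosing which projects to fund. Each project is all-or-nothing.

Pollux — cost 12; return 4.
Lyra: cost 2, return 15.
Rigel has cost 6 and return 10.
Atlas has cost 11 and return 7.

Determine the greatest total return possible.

Allowing fractional choices, the relaxed optimum would be about 29.5, but projects are indivisible.
Lyra + Rigel: cost 2 + 6 = 8 ≤ 15, return 15 + 10 = 25.
Pollux + Lyra: cost 12 + 2 = 14 ≤ 15, return 4 + 15 = 19.
Lyra + Atlas: cost 2 + 11 = 13 ≤ 15, return 15 + 7 = 22.
Best is Lyra and Rigel with total return 25.

25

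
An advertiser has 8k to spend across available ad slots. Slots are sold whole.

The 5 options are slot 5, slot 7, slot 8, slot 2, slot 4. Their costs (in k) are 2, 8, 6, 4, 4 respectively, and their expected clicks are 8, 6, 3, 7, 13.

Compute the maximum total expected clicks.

This is a 0-1 knapsack instance.
Allowing fractional choices, the relaxed optimum would be about 24.5, but ad slots are indivisible.
slot 5 + slot 4: cost 2 + 4 = 6 ≤ 8, expected clicks 8 + 13 = 21.
slot 2 + slot 4: cost 4 + 4 = 8 ≤ 8, expected clicks 7 + 13 = 20.
Best is slot 5 and slot 4 with total expected clicks 21.

21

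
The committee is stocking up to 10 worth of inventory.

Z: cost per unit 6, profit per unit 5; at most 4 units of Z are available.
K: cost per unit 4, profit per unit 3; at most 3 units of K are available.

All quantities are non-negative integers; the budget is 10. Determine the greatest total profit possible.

8

Z has the best ratio (5/6); taking only Z gives at most 1×5 = 5 (stopped by the cost limit).
Mixing does better — 1×Z and 1×K: cost 10 ≤ 10, profit 1·5 + 1·3 = 8.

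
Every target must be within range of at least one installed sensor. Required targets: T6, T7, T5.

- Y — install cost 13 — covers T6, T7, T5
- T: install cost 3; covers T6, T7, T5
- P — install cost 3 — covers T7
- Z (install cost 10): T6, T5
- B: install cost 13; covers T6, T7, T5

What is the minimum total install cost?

3

T alone covers T6, T7, T5 — every target.
Total install cost: 3.
No cover costs less than 3.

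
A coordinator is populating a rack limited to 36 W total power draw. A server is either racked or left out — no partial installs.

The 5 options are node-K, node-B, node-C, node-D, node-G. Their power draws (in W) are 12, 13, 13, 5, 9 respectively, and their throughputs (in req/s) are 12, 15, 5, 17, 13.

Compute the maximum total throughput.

Take node-B, node-D, and node-G: power draw 13 + 5 + 9 = 27 ≤ 36, throughput 15 + 17 + 13 = 45.
No other feasible combination does better.

45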